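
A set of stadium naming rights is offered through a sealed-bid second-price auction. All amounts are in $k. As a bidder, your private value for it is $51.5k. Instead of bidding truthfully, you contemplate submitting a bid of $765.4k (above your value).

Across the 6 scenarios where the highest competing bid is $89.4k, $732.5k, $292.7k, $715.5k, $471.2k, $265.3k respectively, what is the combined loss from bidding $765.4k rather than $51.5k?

$2257.6k

The deviation costs you only when the competing bid falls strictly between $51.5k and $765.4k; elsewhere both bids give the same outcome.
$89.4k: truthful payoff $0k, deviation payoff −$37.9k → loss $37.9k.
$732.5k: truthful payoff $0k, deviation payoff −$681k → loss $681k.
$292.7k: truthful payoff $0k, deviation payoff −$241.2k → loss $241.2k.
$715.5k: truthful payoff $0k, deviation payoff −$664k → loss $664k.
$471.2k: truthful payoff $0k, deviation payoff −$419.7k → loss $419.7k.
$265.3k: truthful payoff $0k, deviation payoff −$213.8k → loss $213.8k.
Total loss = $37.9k + $681k + $241.2k + $664k + $419.7k + $213.8k = $2257.6k.
Because the price is fixed by the runner-up's bid, deviating from your value can only change a good outcome into a bad one — never the reverse.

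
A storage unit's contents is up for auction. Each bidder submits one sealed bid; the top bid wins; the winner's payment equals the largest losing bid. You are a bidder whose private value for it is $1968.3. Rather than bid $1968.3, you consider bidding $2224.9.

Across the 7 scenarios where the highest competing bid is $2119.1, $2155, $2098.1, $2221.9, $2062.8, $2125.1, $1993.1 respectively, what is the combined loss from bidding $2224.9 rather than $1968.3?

The deviation costs you only when the competing bid falls strictly between $1968.3 and $2224.9; elsewhere both bids give the same outcome.
$2119.1: truthful payoff $0, deviation payoff −$150.8 → loss $150.8.
$2155: truthful payoff $0, deviation payoff −$186.7 → loss $186.7.
$2098.1: truthful payoff $0, deviation payoff −$129.8 → loss $129.8.
$2221.9: truthful payoff $0, deviation payoff −$253.6 → loss $253.6.
$2062.8: truthful payoff $0, deviation payoff −$94.5 → loss $94.5.
$2125.1: truthful payoff $0, deviation payoff −$156.8 → loss $156.8.
$1993.1: truthful payoff $0, deviation payoff −$24.8 → loss $24.8.
Total loss = $150.8 + $186.7 + $129.8 + $253.6 + $94.5 + $156.8 + $24.8 = $997.

$997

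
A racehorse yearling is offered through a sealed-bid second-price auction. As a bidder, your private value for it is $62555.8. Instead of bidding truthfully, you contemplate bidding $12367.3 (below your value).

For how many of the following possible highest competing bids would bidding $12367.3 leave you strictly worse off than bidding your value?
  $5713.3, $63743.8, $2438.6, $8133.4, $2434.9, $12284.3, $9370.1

0

The deviation hurts exactly when the highest competing bid lies strictly between $12367.3 and $62555.8 — underbidding then forfeits a profitable win.
$5713.3: below both → same outcome either way.
$63743.8: above both → same outcome either way.
$2438.6: below both → same outcome either way.
$8133.4: below both → same outcome either way.
$2434.9: below both → same outcome either way.
$12284.3: below both → same outcome either way.
$9370.1: below both → same outcome either way.
Count: 0.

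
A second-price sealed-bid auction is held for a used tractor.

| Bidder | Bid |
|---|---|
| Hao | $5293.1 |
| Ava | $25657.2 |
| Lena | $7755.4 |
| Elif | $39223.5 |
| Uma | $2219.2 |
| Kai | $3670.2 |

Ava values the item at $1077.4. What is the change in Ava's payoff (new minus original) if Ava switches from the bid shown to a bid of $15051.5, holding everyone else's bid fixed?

$0

The highest bid among the other bidders is $39223.5; Ava's bid doesn't change that.
Original bid $25657.2: Ava is not highest (top rival bid is $39223.5); payoff $0.
Alternative bid $15051.5: Ava is not highest (top rival bid is $39223.5); payoff $0.
Change in payoff = $0 − ($0) = $0.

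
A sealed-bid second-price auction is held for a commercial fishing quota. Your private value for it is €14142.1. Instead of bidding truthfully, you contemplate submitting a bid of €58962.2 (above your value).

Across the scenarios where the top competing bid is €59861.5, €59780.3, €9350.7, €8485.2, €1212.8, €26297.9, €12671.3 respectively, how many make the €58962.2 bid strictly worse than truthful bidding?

The deviation hurts exactly when the highest competing bid lies strictly between €14142.1 and €58962.2 — overbidding then wins at a price above your value.
€59861.5: above both → same outcome either way.
€59780.3: above both → same outcome either way.
€9350.7: below both → same outcome either way.
€8485.2: below both → same outcome either way.
€1212.8: below both → same outcome either way.
€26297.9: inside the interval → strictly worse (loss €12155.8).
€12671.3: below both → same outcome either way.
Count: 1.

1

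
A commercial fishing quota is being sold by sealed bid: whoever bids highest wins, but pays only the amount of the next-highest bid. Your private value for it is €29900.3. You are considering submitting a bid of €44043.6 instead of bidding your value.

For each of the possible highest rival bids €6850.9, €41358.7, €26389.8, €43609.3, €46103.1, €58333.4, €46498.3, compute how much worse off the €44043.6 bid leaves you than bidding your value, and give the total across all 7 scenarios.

The deviation costs you only when the competing bid falls strictly between €29900.3 and €44043.6; elsewhere both bids give the same outcome.
€6850.9: outcomes coincide → loss €0.
€41358.7: truthful payoff €0, deviation payoff −€11458.4 → loss €11458.4.
€26389.8: outcomes coincide → loss €0.
€43609.3: truthful payoff €0, deviation payoff −€13709 → loss €13709.
€46103.1: outcomes coincide → loss €0.
€58333.4: outcomes coincide → loss €0.
€46498.3: outcomes coincide → loss €0.
Total loss = €11458.4 + €13709 = €25167.4.

€25167.4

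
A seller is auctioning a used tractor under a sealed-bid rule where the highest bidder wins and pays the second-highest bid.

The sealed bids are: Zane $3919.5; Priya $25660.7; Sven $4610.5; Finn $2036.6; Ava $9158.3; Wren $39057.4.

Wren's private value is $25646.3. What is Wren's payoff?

Highest bid: Wren at $39057.4, so Wren wins.
Second-highest bid: Priya at $25660.7 — that is the price the winner pays.
Wren's payoff = value − price = $25646.3 − $25660.7 = −$14.4.

−$14.4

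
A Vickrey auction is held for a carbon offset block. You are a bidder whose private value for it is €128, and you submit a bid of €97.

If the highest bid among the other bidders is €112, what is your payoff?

Your bid €97 is below the highest competing bid €112, so you lose.
A losing bidder pays nothing and receives nothing: payoff = €0.

€0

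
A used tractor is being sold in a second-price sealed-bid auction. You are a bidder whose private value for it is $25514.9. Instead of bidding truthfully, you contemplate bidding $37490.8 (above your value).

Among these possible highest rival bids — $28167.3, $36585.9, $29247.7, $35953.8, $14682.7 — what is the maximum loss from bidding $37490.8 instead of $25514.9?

$11071

$28167.3: truthful gives $0, deviation gives −$2652.4 → loss $2652.4.
$36585.9: truthful gives $0, deviation gives −$11071 → loss $11071.
$29247.7: truthful gives $0, deviation gives −$3732.8 → loss $3732.8.
$35953.8: truthful gives $0, deviation gives −$10438.9 → loss $10438.9.
$14682.7: same outcome either way → loss $0.
Maximum loss: $11071.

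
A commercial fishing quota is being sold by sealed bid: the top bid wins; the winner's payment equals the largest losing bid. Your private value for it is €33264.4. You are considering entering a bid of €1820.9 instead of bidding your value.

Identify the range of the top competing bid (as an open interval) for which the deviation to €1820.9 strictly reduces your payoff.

(€1820.9, €33264.4)

If the competing bid is below €1820.9, both bids win at the same price — no difference.
If it is above €33264.4, both bids lose — no difference.
If it lies strictly between €1820.9 and €33264.4, bidding your value wins at a price below your value (positive payoff) while bidding €1820.9 loses (payoff 0).
So the deviation strictly hurts on the open interval (€1820.9, €33264.4).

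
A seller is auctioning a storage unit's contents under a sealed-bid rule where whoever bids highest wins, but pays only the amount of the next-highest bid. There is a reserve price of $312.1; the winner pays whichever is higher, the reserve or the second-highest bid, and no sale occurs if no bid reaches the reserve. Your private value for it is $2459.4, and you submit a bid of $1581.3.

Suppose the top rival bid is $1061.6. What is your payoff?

Your bid $1581.3 is the highest and exceeds the reserve.
Price = max(second-highest bid, reserve) = max($1061.6, $312.1) = $1061.6.
Payoff = $2459.4 − $1061.6 = $1397.8.

$1397.8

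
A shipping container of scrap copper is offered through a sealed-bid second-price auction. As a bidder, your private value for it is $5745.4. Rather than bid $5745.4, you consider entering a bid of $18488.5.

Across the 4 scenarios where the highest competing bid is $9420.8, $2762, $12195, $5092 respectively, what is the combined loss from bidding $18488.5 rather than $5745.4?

The deviation costs you only when the competing bid falls strictly between $5745.4 and $18488.5; elsewhere both bids give the same outcome.
$9420.8: truthful payoff $0, deviation payoff −$3675.4 → loss $3675.4.
$2762: outcomes coincide → loss $0.
$12195: truthful payoff $0, deviation payoff −$6449.6 → loss $6449.6.
$5092: outcomes coincide → loss $0.
Total loss = $3675.4 + $6449.6 = $10125.
Because the price is fixed by the runner-up's bid, deviating from your value can only change a good outcome into a bad one — never the reverse.

$10125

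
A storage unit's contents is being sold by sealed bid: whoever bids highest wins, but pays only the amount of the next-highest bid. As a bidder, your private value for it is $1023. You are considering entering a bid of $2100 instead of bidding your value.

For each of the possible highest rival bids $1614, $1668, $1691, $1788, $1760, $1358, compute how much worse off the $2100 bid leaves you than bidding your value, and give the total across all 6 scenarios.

$3741

The deviation costs you only when the competing bid falls strictly between $1023 and $2100; elsewhere both bids give the same outcome.
$1614: truthful payoff $0, deviation payoff −$591 → loss $591.
$1668: truthful payoff $0, deviation payoff −$645 → loss $645.
$1691: truthful payoff $0, deviation payoff −$668 → loss $668.
$1788: truthful payoff $0, deviation payoff −$765 → loss $765.
$1760: truthful payoff $0, deviation payoff −$737 → loss $737.
$1358: truthful payoff $0, deviation payoff −$335 → loss $335.
Total loss = $591 + $645 + $668 + $765 + $737 + $335 = $3741.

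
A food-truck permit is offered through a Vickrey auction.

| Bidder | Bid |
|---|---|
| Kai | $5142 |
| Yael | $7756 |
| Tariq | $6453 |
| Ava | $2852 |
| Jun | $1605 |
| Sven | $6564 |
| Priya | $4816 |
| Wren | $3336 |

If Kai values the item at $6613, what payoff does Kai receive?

Highest bid: Yael at $7756, so Yael wins.
Second-highest bid: Sven at $6564 — that is the price the winner pays.
Kai did not win, so Kai pays nothing and receives nothing: payoff $0.

$0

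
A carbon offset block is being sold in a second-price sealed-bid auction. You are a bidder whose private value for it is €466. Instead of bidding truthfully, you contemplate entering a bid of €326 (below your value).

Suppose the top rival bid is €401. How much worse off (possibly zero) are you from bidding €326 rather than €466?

Bidding your value €466: you win (since €466 > €401) and pay €401. Payoff €65.
Bidding €326: you lose. Payoff €0.
The competing bid €401 lies between your shaded bid and your value, so underbidding forfeits an item you could have won at a profitable price.
Loss from deviating = €65 − (€0) = €65.

€65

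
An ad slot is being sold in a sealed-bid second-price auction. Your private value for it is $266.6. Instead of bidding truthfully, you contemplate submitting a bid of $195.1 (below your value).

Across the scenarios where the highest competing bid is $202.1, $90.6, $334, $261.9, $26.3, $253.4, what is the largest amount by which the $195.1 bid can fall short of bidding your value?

$202.1: truthful gives $64.5, deviation gives $0 → loss $64.5.
$90.6: same outcome either way → loss $0.
$334: same outcome either way → loss $0.
$261.9: truthful gives $4.7, deviation gives $0 → loss $4.7.
$26.3: same outcome either way → loss $0.
$253.4: truthful gives $13.2, deviation gives $0 → loss $13.2.
Maximum loss: $64.5.

$64.5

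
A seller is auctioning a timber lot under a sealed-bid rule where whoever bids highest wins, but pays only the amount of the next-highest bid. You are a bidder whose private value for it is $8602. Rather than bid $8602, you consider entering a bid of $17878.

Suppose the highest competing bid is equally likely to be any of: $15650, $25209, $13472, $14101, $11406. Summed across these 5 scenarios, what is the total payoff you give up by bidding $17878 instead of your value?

$20221

The deviation costs you only when the competing bid falls strictly between $8602 and $17878; elsewhere both bids give the same outcome.
$15650: truthful payoff $0, deviation payoff −$7048 → loss $7048.
$25209: outcomes coincide → loss $0.
$13472: truthful payoff $0, deviation payoff −$4870 → loss $4870.
$14101: truthful payoff $0, deviation payoff −$5499 → loss $5499.
$11406: truthful payoff $0, deviation payoff −$2804 → loss $2804.
Total loss = $7048 + $4870 + $5499 + $2804 = $20221.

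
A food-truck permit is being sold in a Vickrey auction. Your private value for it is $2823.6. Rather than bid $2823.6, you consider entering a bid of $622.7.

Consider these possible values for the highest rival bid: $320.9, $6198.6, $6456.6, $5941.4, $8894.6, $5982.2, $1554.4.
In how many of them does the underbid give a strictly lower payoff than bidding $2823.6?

1

The deviation hurts exactly when the highest competing bid lies strictly between $622.7 and $2823.6 — underbidding then forfeits a profitable win.
$320.9: below both → same outcome either way.
$6198.6: above both → same outcome either way.
$6456.6: above both → same outcome either way.
$5941.4: above both → same outcome either way.
$8894.6: above both → same outcome either way.
$5982.2: above both → same outcome either way.
$1554.4: inside the interval → strictly worse (loss $1269.2).
Count: 1.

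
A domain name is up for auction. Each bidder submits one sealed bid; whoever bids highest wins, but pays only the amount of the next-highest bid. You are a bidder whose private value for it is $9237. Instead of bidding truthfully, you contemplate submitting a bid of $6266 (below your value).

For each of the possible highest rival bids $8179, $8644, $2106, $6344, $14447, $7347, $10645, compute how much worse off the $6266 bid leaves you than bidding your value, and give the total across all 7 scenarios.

$6434

The deviation costs you only when the competing bid falls strictly between $6266 and $9237; elsewhere both bids give the same outcome.
$8179: truthful payoff $1058, deviation payoff $0 → loss $1058.
$8644: truthful payoff $593, deviation payoff $0 → loss $593.
$2106: outcomes coincide → loss $0.
$6344: truthful payoff $2893, deviation payoff $0 → loss $2893.
$14447: outcomes coincide → loss $0.
$7347: truthful payoff $1890, deviation payoff $0 → loss $1890.
$10645: outcomes coincide → loss $0.
Total loss = $1058 + $593 + $2893 + $1890 = $6434.
In a second-price auction your bid sets only whether you win, not what you pay, so bidding your true value is weakly dominant.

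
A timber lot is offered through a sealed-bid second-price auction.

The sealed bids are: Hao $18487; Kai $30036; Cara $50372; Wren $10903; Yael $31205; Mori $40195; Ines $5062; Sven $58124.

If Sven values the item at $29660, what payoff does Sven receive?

Highest bid: Sven at $58124, so Sven wins.
Second-highest bid: Cara at $50372 — that is the price the winner pays.
Sven's payoff = value − price = $29660 − $50372 = −$20712.

−$20712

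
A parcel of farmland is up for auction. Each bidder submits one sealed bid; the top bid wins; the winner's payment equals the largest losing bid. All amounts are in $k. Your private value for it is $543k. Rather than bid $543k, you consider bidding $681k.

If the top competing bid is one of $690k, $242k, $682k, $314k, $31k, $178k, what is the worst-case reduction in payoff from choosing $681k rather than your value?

$0k

$690k: same outcome either way → loss $0k.
$242k: same outcome either way → loss $0k.
$682k: same outcome either way → loss $0k.
$314k: same outcome either way → loss $0k.
$31k: same outcome either way → loss $0k.
$178k: same outcome either way → loss $0k.
Maximum loss: $0k.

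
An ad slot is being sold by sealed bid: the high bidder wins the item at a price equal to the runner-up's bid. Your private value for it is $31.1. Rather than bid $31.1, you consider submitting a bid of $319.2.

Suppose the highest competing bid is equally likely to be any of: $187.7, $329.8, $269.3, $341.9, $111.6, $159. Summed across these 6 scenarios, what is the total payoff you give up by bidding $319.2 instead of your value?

$603.2

The deviation costs you only when the competing bid falls strictly between $31.1 and $319.2; elsewhere both bids give the same outcome.
$187.7: truthful payoff $0, deviation payoff −$156.6 → loss $156.6.
$329.8: outcomes coincide → loss $0.
$269.3: truthful payoff $0, deviation payoff −$238.2 → loss $238.2.
$341.9: outcomes coincide → loss $0.
$111.6: truthful payoff $0, deviation payoff −$80.5 → loss $80.5.
$159: truthful payoff $0, deviation payoff −$127.9 → loss $127.9.
Total loss = $156.6 + $238.2 + $80.5 + $127.9 = $603.2.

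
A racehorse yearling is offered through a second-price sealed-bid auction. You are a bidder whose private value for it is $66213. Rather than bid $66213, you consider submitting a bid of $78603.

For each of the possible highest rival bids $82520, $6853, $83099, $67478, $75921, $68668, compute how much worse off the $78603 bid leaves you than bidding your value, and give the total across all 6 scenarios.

The deviation costs you only when the competing bid falls strictly between $66213 and $78603; elsewhere both bids give the same outcome.
$82520: outcomes coincide → loss $0.
$6853: outcomes coincide → loss $0.
$83099: outcomes coincide → loss $0.
$67478: truthful payoff $0, deviation payoff −$1265 → loss $1265.
$75921: truthful payoff $0, deviation payoff −$9708 → loss $9708.
$68668: truthful payoff $0, deviation payoff −$2455 → loss $2455.
Total loss = $1265 + $9708 + $2455 = $13428.
Because the price is fixed by the runner-up's bid, deviating from your value can only change a good outcome into a bad one — never the reverse.

$13428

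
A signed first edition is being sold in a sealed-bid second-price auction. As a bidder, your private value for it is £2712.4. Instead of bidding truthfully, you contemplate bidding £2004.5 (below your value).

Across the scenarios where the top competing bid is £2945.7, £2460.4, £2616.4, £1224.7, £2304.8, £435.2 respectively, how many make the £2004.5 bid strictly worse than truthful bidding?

The deviation hurts exactly when the highest competing bid lies strictly between £2004.5 and £2712.4 — underbidding then forfeits a profitable win.
£2945.7: above both → same outcome either way.
£2460.4: inside the interval → strictly worse (loss £252).
£2616.4: inside the interval → strictly worse (loss £96).
£1224.7: below both → same outcome either way.
£2304.8: inside the interval → strictly worse (loss £407.6).
£435.2: below both → same outcome either way.
Count: 3.

3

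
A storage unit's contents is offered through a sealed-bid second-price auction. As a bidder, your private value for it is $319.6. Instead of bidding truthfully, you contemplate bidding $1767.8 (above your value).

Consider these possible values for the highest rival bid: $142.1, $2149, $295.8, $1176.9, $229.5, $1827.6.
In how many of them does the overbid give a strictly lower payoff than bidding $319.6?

1

The deviation hurts exactly when the highest competing bid lies strictly between $319.6 and $1767.8 — overbidding then wins at a price above your value.
$142.1: below both → same outcome either way.
$2149: above both → same outcome either way.
$295.8: below both → same outcome either way.
$1176.9: inside the interval → strictly worse (loss $857.3).
$229.5: below both → same outcome either way.
$1827.6: above both → same outcome either way.
Count: 1.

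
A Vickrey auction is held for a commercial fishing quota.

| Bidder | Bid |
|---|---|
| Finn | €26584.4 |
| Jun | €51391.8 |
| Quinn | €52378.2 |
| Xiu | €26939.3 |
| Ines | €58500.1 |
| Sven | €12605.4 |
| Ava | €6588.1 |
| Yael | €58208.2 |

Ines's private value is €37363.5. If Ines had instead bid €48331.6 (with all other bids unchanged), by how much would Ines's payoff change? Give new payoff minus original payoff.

€20844.7

The highest bid among the other bidders is €58208.2; Ines's bid doesn't change that.
Original bid €58500.1: Ines is highest, pays the top rival bid €58208.2; payoff €37363.5 − €58208.2 = −€20844.7.
Alternative bid €48331.6: Ines is not highest (top rival bid is €58208.2); payoff €0.
Change in payoff = €0 − (−€20844.7) = €20844.7.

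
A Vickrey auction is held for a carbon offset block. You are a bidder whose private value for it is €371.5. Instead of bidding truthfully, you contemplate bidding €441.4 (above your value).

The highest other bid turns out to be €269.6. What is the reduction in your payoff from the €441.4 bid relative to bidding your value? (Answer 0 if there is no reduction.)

Bidding your value €371.5: you win (since €371.5 > €269.6) and pay €269.6. Payoff €101.9.
Bidding €441.4: you win and pay €269.6. Payoff €371.5 − €269.6 = €101.9.
Difference = €101.9 − €101.9 = €0; both bids lead to the same outcome because the competing bid is below both your value and your alternative bid.

€0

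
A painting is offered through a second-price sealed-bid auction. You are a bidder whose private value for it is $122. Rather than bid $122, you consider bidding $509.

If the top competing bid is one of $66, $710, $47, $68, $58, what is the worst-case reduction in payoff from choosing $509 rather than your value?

$0

$66: same outcome either way → loss $0.
$710: same outcome either way → loss $0.
$47: same outcome either way → loss $0.
$68: same outcome either way → loss $0.
$58: same outcome either way → loss $0.
Maximum loss: $0.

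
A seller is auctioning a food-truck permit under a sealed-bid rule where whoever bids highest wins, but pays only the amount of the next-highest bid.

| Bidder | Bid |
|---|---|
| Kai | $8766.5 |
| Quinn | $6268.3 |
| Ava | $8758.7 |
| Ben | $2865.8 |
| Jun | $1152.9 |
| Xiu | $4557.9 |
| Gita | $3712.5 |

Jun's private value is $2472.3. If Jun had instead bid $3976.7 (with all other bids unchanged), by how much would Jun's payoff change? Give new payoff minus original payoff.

$0

The highest bid among the other bidders is $8766.5; Jun's bid doesn't change that.
Original bid $1152.9: Jun is not highest (top rival bid is $8766.5); payoff $0.
Alternative bid $3976.7: Jun is not highest (top rival bid is $8766.5); payoff $0.
Change in payoff = $0 − ($0) = $0.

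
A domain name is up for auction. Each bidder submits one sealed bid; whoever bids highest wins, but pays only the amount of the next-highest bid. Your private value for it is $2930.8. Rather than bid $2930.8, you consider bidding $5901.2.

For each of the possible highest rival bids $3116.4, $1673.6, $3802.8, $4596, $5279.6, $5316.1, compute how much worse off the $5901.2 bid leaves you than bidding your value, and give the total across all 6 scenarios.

$7456.9

The deviation costs you only when the competing bid falls strictly between $2930.8 and $5901.2; elsewhere both bids give the same outcome.
$3116.4: truthful payoff $0, deviation payoff −$185.6 → loss $185.6.
$1673.6: outcomes coincide → loss $0.
$3802.8: truthful payoff $0, deviation payoff −$872 → loss $872.
$4596: truthful payoff $0, deviation payoff −$1665.2 → loss $1665.2.
$5279.6: truthful payoff $0, deviation payoff −$2348.8 → loss $2348.8.
$5316.1: truthful payoff $0, deviation payoff −$2385.3 → loss $2385.3.
Total loss = $185.6 + $872 + $1665.2 + $2348.8 + $2385.3 = $7456.9.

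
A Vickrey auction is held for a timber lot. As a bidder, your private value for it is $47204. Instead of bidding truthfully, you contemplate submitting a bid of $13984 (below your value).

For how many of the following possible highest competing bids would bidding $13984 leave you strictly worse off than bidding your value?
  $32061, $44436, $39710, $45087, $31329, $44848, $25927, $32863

8

The deviation hurts exactly when the highest competing bid lies strictly between $13984 and $47204 — underbidding then forfeits a profitable win.
$32061: inside the interval → strictly worse (loss $15143).
$44436: inside the interval → strictly worse (loss $2768).
$39710: inside the interval → strictly worse (loss $7494).
$45087: inside the interval → strictly worse (loss $2117).
$31329: inside the interval → strictly worse (loss $15875).
$44848: inside the interval → strictly worse (loss $2356).
$25927: inside the interval → strictly worse (loss $21277).
$32863: inside the interval → strictly worse (loss $14341).
Count: 8.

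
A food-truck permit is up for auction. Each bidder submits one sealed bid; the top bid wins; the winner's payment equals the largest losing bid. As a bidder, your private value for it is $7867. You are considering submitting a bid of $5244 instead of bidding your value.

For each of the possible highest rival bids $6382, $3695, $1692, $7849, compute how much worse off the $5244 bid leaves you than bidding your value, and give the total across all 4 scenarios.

The deviation costs you only when the competing bid falls strictly between $5244 and $7867; elsewhere both bids give the same outcome.
$6382: truthful payoff $1485, deviation payoff $0 → loss $1485.
$3695: outcomes coincide → loss $0.
$1692: outcomes coincide → loss $0.
$7849: truthful payoff $18, deviation payoff $0 → loss $18.
Total loss = $1485 + $18 = $1503.
In a second-price auction your bid sets only whether you win, not what you pay, so bidding your true value is weakly dominant.

$1503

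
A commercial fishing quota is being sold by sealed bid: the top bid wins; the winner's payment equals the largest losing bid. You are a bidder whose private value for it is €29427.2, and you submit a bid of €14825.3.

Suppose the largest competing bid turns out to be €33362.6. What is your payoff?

Your bid €14825.3 is below the highest competing bid €33362.6, so you lose.
A losing bidder pays nothing and receives nothing: payoff = €0.

€0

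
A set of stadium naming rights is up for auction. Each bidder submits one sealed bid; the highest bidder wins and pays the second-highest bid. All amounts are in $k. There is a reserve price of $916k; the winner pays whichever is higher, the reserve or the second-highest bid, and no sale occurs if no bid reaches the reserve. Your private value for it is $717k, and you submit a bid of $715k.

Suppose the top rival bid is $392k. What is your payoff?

Your bid $715k is the highest bid but falls below the reserve $916k, so the item goes unsold. Payoff $0k.

$0k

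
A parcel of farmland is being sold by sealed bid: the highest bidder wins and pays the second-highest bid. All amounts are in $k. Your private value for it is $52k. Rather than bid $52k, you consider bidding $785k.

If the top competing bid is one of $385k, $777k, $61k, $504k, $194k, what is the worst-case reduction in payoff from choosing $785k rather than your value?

$725k

$385k: truthful gives $0k, deviation gives −$333k → loss $333k.
$777k: truthful gives $0k, deviation gives −$725k → loss $725k.
$61k: truthful gives $0k, deviation gives −$9k → loss $9k.
$504k: truthful gives $0k, deviation gives −$452k → loss $452k.
$194k: truthful gives $0k, deviation gives −$142k → loss $142k.
Maximum loss: $725k.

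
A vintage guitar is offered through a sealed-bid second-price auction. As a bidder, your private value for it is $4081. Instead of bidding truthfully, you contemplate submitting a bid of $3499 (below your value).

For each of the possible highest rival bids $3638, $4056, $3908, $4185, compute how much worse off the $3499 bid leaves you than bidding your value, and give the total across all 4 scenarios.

The deviation costs you only when the competing bid falls strictly between $3499 and $4081; elsewhere both bids give the same outcome.
$3638: truthful payoff $443, deviation payoff $0 → loss $443.
$4056: truthful payoff $25, deviation payoff $0 → loss $25.
$3908: truthful payoff $173, deviation payoff $0 → loss $173.
$4185: outcomes coincide → loss $0.
Total loss = $443 + $25 + $173 = $641.

$641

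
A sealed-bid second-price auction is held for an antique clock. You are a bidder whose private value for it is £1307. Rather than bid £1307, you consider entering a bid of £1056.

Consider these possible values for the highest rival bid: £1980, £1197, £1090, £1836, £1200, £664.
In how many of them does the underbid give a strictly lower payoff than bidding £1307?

The deviation hurts exactly when the highest competing bid lies strictly between £1056 and £1307 — underbidding then forfeits a profitable win.
£1980: above both → same outcome either way.
£1197: inside the interval → strictly worse (loss £110).
£1090: inside the interval → strictly worse (loss £217).
£1836: above both → same outcome either way.
£1200: inside the interval → strictly worse (loss £107).
£664: below both → same outcome either way.
Count: 3.

3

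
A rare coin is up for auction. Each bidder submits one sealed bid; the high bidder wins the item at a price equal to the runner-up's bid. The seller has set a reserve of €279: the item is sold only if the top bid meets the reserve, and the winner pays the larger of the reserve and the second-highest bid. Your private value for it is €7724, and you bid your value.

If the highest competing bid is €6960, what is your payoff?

Your bid €7724 is the highest and exceeds the reserve.
Price = max(second-highest bid, reserve) = max(€6960, €279) = €6960.
Payoff = €7724 − €6960 = €764.

€764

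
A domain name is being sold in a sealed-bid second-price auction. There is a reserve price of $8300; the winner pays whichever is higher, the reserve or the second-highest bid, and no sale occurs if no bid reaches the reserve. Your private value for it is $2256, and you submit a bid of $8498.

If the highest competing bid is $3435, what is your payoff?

−$6044

Your bid $8498 is the highest and exceeds the reserve.
Price = max(second-highest bid, reserve) = max($3435, $8300) = $8300.
Payoff = $2256 − $8300 = −$6044.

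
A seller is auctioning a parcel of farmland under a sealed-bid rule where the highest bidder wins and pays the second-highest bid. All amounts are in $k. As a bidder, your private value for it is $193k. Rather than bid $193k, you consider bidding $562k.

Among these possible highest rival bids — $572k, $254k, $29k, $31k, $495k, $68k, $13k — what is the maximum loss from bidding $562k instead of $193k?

$302k

$572k: same outcome either way → loss $0k.
$254k: truthful gives $0k, deviation gives −$61k → loss $61k.
$29k: same outcome either way → loss $0k.
$31k: same outcome either way → loss $0k.
$495k: truthful gives $0k, deviation gives −$302k → loss $302k.
$68k: same outcome either way → loss $0k.
$13k: same outcome either way → loss $0k.
Maximum loss: $302k.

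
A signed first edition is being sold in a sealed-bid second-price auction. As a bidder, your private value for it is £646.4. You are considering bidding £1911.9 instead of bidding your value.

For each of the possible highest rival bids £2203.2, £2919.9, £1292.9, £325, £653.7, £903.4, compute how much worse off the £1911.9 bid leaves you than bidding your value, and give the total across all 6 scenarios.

£910.8

The deviation costs you only when the competing bid falls strictly between £646.4 and £1911.9; elsewhere both bids give the same outcome.
£2203.2: outcomes coincide → loss £0.
£2919.9: outcomes coincide → loss £0.
£1292.9: truthful payoff £0, deviation payoff −£646.5 → loss £646.5.
£325: outcomes coincide → loss £0.
£653.7: truthful payoff £0, deviation payoff −£7.3 → loss £7.3.
£903.4: truthful payoff £0, deviation payoff −£257 → loss £257.
Total loss = £646.5 + £7.3 + £257 = £910.8.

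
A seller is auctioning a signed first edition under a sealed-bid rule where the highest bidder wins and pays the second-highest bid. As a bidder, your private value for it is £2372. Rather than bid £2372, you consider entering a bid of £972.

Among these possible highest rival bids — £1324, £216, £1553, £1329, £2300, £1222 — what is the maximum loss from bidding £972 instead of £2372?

£1150

£1324: truthful gives £1048, deviation gives £0 → loss £1048.
£216: same outcome either way → loss £0.
£1553: truthful gives £819, deviation gives £0 → loss £819.
£1329: truthful gives £1043, deviation gives £0 → loss £1043.
£2300: truthful gives £72, deviation gives £0 → loss £72.
£1222: truthful gives £1150, deviation gives £0 → loss £1150.
Maximum loss: £1150.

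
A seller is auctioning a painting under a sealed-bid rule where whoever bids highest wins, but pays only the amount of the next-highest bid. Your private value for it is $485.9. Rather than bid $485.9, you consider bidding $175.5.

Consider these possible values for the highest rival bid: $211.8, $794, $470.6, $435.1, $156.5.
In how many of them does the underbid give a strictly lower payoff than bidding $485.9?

The deviation hurts exactly when the highest competing bid lies strictly between $175.5 and $485.9 — underbidding then forfeits a profitable win.
$211.8: inside the interval → strictly worse (loss $274.1).
$794: above both → same outcome either way.
$470.6: inside the interval → strictly worse (loss $15.3).
$435.1: inside the interval → strictly worse (loss $50.8).
$156.5: below both → same outcome either way.
Count: 3.

3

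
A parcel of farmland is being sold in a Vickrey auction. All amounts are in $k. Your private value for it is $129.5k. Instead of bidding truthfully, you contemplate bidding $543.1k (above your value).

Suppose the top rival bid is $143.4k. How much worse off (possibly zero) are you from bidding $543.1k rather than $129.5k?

$13.9k

Bidding your value $129.5k: you lose (since $129.5k < $143.4k). Payoff $0k.
Bidding $543.1k: you win and pay $143.4k. Payoff $129.5k − $143.4k = −$13.9k.
The competing bid $143.4k lies between your value and your inflated bid, so overbidding wins an item priced above your value.
Loss from deviating = $0k − (−$13.9k) = $13.9k.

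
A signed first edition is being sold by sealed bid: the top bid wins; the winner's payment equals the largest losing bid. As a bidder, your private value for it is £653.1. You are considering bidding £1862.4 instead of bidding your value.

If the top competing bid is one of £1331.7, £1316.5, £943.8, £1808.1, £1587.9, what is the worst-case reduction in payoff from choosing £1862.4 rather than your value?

£1155

£1331.7: truthful gives £0, deviation gives −£678.6 → loss £678.6.
£1316.5: truthful gives £0, deviation gives −£663.4 → loss £663.4.
£943.8: truthful gives £0, deviation gives −£290.7 → loss £290.7.
£1808.1: truthful gives £0, deviation gives −£1155 → loss £1155.
£1587.9: truthful gives £0, deviation gives −£934.8 → loss £934.8.
Maximum loss: £1155.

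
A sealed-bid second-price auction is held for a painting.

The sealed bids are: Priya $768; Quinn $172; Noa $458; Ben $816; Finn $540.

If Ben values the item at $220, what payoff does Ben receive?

Highest bid: Ben at $816, so Ben wins.
Second-highest bid: Priya at $768 — that is the price the winner pays.
Ben's payoff = value − price = $220 − $768 = −$548.

−$548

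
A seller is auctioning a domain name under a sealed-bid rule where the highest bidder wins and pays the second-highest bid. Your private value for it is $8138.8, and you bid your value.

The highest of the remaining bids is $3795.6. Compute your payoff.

$4343.2

Your bid $8138.8 exceeds the highest competing bid $3795.6, so you win.
In a second-price auction the winner pays the second-highest bid, $3795.6.
Payoff = value − price = $8138.8 − $3795.6 = $4343.2.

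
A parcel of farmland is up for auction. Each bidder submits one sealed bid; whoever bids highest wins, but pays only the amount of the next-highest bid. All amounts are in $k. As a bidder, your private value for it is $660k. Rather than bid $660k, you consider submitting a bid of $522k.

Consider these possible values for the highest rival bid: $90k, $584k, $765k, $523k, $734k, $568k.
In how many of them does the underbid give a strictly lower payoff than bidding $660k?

3

The deviation hurts exactly when the highest competing bid lies strictly between $522k and $660k — underbidding then forfeits a profitable win.
$90k: below both → same outcome either way.
$584k: inside the interval → strictly worse (loss $76k).
$765k: above both → same outcome either way.
$523k: inside the interval → strictly worse (loss $137k).
$734k: above both → same outcome either way.
$568k: inside the interval → strictly worse (loss $92k).
Count: 3.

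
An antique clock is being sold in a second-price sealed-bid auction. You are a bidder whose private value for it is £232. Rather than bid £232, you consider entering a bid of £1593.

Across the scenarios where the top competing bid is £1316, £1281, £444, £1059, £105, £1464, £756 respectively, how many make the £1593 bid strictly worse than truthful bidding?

The deviation hurts exactly when the highest competing bid lies strictly between £232 and £1593 — overbidding then wins at a price above your value.
£1316: inside the interval → strictly worse (loss £1084).
£1281: inside the interval → strictly worse (loss £1049).
£444: inside the interval → strictly worse (loss £212).
£1059: inside the interval → strictly worse (loss £827).
£105: below both → same outcome either way.
£1464: inside the interval → strictly worse (loss £1232).
£756: inside the interval → strictly worse (loss £524).
Count: 6.

6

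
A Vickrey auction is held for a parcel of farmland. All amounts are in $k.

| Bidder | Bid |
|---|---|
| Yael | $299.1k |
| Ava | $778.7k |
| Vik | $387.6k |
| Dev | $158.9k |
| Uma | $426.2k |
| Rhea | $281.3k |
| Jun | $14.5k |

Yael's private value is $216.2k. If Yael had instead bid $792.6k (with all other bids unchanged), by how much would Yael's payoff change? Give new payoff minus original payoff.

The highest bid among the other bidders is $778.7k; Yael's bid doesn't change that.
Original bid $299.1k: Yael is not highest (top rival bid is $778.7k); payoff $0k.
Alternative bid $792.6k: Yael is highest, pays the top rival bid $778.7k; payoff $216.2k − $778.7k = −$562.5k.
Change in payoff = −$562.5k − ($0k) = −$562.5k.

−$562.5k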